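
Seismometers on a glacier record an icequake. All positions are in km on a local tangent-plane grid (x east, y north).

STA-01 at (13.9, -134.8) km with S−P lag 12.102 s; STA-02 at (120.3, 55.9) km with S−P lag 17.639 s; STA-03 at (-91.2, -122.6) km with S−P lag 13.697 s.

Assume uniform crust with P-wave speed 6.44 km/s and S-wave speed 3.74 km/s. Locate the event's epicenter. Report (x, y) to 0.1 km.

Distance from S−P lag: d = Δt · v_P v_S / (v_P − v_S) = Δt · (6.44·3.74)/(6.44−3.74) ≈ 8.9206·Δt.
So d_STA-01 = 107.96, d_STA-02 = 157.35, d_STA-03 = 122.19 km.
Circle about each station: (x − 13.9)² + (y + 134.8)² = 107.96²; (x − 120.3)² + (y − 55.9)² = 157.35²; (x + 91.2)² + (y + 122.6)² = 122.19².
Subtracting the STA-01 equation from the STA-02 and STA-03 equations removes the quadratic terms:
212.8 x + 381.4 y = -13871.01
-210.2 x + 24.4 y = 1708.92
Solving the 2×2 system: x ≈ -11.6, y ≈ -29.9 km.

x ≈ -11.6 km, y ≈ -29.9 km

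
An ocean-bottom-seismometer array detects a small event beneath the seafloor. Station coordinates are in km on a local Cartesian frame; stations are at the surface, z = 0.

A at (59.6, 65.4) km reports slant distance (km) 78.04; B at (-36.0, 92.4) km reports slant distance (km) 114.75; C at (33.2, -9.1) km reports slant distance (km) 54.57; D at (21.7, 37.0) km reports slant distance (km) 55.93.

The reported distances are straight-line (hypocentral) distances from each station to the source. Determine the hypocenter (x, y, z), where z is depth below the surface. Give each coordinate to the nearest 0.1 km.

x ≈ 30.2 km, y ≈ 13.0 km, depth ≈ 49.8 km

Each station gives a sphere (x−x_i)² + (y−y_i)² + z² = d_i² (stations at z=0).
Subtracting the A sphere from B and C: z² cancels, leaving linear equations in x and y:
-191.2 x + 54.0 y = -5072.88
-52.8 x − 149.0 y = -3531.91
Solving: x ≈ 30.204, y ≈ 13.001 km (keep extra digits for the depth step; rounded: 30.2, 13.0).
Then from the A sphere: z² = 78.04² − (x − 59.6)² − (y − 65.4)² with x = 30.204, y = 13.001, so z ≈ 49.804 ≈ 49.8 km.
Check against D (with the unrounded solution): distance 55.93 ≈ 55.93 km. ✓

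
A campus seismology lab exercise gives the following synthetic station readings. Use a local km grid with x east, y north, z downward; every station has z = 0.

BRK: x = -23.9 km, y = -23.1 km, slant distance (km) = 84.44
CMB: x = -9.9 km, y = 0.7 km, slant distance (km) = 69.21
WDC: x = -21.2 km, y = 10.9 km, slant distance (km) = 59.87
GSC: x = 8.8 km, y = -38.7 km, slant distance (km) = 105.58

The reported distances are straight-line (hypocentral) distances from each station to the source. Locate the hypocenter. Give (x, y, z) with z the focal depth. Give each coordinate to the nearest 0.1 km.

(-31.9, 46.8, 46.7)

Each station gives a sphere (x−x_i)² + (y−y_i)² + z² = d_i² (stations at z=0).
Subtracting the BRK sphere from CMB and WDC: z² cancels, leaving linear equations in x and y:
28.0 x + 47.6 y = 1333.77
5.4 x + 68.0 y = 3009.13
Solving: x ≈ -31.900, y ≈ 46.785 km (keep extra digits for the depth step; rounded: -31.9, 46.8).
Then from the BRK sphere: z² = 84.44² − (x + 23.9)² − (y + 23.1)² with x = -31.900, y = 46.785, so z ≈ 46.714 ≈ 46.7 km.
Check against GSC (with the unrounded solution): distance 105.58 ≈ 105.58 km. ✓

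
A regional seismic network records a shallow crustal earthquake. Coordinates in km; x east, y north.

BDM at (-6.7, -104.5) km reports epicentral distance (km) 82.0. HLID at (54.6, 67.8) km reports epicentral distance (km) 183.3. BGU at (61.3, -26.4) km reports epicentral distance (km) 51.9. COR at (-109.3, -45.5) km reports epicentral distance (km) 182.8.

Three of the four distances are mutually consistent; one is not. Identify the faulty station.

Solve using three stations at a time. Using BDM, BGU, COR (subtract circle equations pairwise → linear system) gives (x, y) ≈ (70.7, -77.4).
Distances from that point to each station vs reported:
  BDM: calculated 82.0 vs reported 82.0 → residual 0.0 km
  HLID: calculated 146.1 vs reported 183.3 → residual 37.2 km
  BGU: calculated 51.9 vs reported 51.9 → residual 0.0 km
  COR: calculated 182.8 vs reported 182.8 → residual 0.0 km
BDM, BGU, COR are mutually consistent (residuals ≈ 0); HLID is off by 37.2 km.

HLID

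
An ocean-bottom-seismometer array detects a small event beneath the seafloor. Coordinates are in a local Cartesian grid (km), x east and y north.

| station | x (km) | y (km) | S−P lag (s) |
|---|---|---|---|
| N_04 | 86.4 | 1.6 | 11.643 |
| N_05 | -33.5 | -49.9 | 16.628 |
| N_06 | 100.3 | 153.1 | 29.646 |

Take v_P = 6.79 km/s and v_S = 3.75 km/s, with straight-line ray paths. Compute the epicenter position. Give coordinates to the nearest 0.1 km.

(98.2, -95.2)

Distance from S−P lag: d = Δt · v_P v_S / (v_P − v_S) = Δt · (6.79·3.75)/(6.79−3.75) ≈ 8.3758·Δt.
So d_N_04 = 97.52, d_N_05 = 139.27, d_N_06 = 248.31 km.
Circle about each station: (x − 86.4)² + (y − 1.6)² = 97.52²; (x + 33.5)² + (y + 49.9)² = 139.27²; (x − 100.3)² + (y − 153.1)² = 248.31².
Subtracting the N_04 equation from the N_05 and N_06 equations removes the quadratic terms:
-239.8 x − 103.0 y = -13741.24
27.8 x + 303.0 y = -26115.53
Solving the 2×2 system: x ≈ 98.2, y ≈ -95.2 km.
Check against N_04 (with the unrounded x, y): √((x − 86.4)²+(y − 1.6)²) = 97.51 ≈ 97.52 km. ✓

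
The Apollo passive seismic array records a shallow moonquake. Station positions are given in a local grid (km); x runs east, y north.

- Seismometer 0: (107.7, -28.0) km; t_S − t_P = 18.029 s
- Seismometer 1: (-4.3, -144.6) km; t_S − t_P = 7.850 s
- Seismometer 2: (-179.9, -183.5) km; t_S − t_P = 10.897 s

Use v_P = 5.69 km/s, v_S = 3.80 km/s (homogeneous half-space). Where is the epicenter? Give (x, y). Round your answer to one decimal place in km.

Distance from S−P lag: d = Δt · v_P v_S / (v_P − v_S) = Δt · (5.69·3.80)/(5.69−3.80) ≈ 11.4402·Δt.
So d_Seismometer 0 = 206.26, d_Seismometer 1 = 89.81, d_Seismometer 2 = 124.66 km.
Circle about each station: (x − 107.7)² + (y + 28.0)² = 206.26²; (x + 4.3)² + (y + 144.6)² = 89.81²; (x + 179.9)² + (y + 183.5)² = 124.66².
Subtracting the Seismometer 0 equation from the Seismometer 1 and Seismometer 2 equations removes the quadratic terms:
-224.0 x − 233.2 y = 43021.71
-575.2 x − 311.0 y = 80656.04
Solving the 2×2 system: x ≈ -84.2, y ≈ -103.6 km.

-84.2 km east, -103.6 km north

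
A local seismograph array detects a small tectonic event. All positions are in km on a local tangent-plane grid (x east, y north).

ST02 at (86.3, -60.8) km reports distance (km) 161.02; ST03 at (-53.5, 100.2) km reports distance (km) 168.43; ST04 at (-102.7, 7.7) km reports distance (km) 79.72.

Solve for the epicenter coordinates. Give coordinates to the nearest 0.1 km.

Circle about each station: (x − 86.3)² + (y + 60.8)² = 161.02²; (x + 53.5)² + (y − 100.2)² = 168.43²; (x + 102.7)² + (y − 7.7)² = 79.72².
Subtracting pairs of circle equations eliminates x²+y² and gives linear equations (the radical axes):
-279.6 x + 322.0 y = -683.26
-378.0 x + 137.0 y = 19034.41
Solving the 2×2 system: x ≈ -74.6, y ≈ -66.9 km.

-74.6 km east, -66.9 km north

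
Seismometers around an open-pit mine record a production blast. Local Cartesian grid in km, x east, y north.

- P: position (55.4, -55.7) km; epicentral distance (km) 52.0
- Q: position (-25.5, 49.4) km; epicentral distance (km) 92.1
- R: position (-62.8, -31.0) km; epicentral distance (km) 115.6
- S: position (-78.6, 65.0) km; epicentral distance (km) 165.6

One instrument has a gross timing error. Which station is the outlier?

Solve using three stations at a time. Using P, Q, R (subtract circle equations pairwise → linear system) gives (x, y) ≈ (49.6, -4.0).
Distances from that point to each station vs reported:
  P: calculated 52.1 vs reported 52.0 → residual 0.1 km
  Q: calculated 92.1 vs reported 92.1 → residual 0.0 km
  R: calculated 115.6 vs reported 115.6 → residual 0.0 km
  S: calculated 145.6 vs reported 165.6 → residual 20.0 km
P, Q, R are mutually consistent (residuals ≈ 0); S is off by 20.0 km.

S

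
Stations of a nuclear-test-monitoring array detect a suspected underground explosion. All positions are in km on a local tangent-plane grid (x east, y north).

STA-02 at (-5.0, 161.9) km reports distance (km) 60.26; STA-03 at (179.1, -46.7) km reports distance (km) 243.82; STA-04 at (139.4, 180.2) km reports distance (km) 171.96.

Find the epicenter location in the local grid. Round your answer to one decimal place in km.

Circle about each station: (x + 5.0)² + (y − 161.9)² = 60.26²; (x − 179.1)² + (y + 46.7)² = 243.82²; (x − 139.4)² + (y − 180.2)² = 171.96².
Subtracting pairs of circle equations eliminates x²+y² and gives linear equations (the radical axes):
368.2 x − 417.2 y = -47795.83
288.8 x + 36.6 y = -271.18
Solving the 2×2 system: x ≈ -13.9, y ≈ 102.3 km.
Check against STA-02 (with the unrounded x, y): √((x + 5.0)²+(y − 161.9)²) = 60.27 ≈ 60.26 km. ✓

x ≈ -13.9 km, y ≈ 102.3 km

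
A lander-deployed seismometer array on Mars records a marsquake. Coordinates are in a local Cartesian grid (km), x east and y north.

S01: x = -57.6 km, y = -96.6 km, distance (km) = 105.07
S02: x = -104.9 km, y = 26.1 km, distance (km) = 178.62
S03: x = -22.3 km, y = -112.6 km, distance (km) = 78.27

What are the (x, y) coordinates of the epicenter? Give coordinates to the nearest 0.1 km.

Circle about each station: (x + 57.6)² + (y + 96.6)² = 105.07²; (x + 104.9)² + (y − 26.1)² = 178.62²; (x + 22.3)² + (y + 112.6)² = 78.27².
Subtracting the S01 equation from the S02 and S03 equations removes the quadratic terms:
-94.6 x + 245.4 y = -21829.50
70.6 x − 32.0 y = 5440.24
Solving the 2×2 system: x ≈ 44.5, y ≈ -71.8 km.
Check against S01 (with the unrounded x, y): √((x + 57.6)²+(y + 96.6)²) = 105.09 ≈ 105.07 km. ✓

44.5 km east, -71.8 km north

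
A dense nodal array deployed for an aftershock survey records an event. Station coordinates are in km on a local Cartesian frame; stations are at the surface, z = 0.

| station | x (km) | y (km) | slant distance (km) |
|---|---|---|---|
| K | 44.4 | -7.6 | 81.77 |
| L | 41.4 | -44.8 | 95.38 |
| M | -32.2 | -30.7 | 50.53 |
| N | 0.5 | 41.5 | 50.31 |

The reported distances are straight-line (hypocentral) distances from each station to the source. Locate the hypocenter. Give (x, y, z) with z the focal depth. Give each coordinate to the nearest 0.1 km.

(-30.3, 12.1, 26.8)

Each station gives a sphere (x−x_i)² + (y−y_i)² + z² = d_i² (stations at z=0).
Subtracting the K sphere from L and M: z² cancels, leaving linear equations in x and y:
-6.0 x − 74.4 y = -719.13
-153.2 x − 46.2 y = 4083.26
Solving: x ≈ -30.305, y ≈ 12.110 km (keep extra digits for the depth step; rounded: -30.3, 12.1).
Then from the K sphere: z² = 81.77² − (x − 44.4)² − (y + 7.6)² with x = -30.305, y = 12.110, so z ≈ 26.777 ≈ 26.8 km.
Check against N (with the unrounded solution): distance 50.30 ≈ 50.31 km. ✓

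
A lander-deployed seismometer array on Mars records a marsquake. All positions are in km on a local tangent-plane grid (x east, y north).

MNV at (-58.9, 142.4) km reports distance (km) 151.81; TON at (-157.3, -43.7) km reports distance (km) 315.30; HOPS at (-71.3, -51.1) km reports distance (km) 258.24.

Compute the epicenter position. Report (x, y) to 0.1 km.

Circle about each station: (x + 58.9)² + (y − 142.4)² = 151.81²; (x + 157.3)² + (y + 43.7)² = 315.30²; (x + 71.3)² + (y + 51.1)² = 258.24².
Subtracting the MNV equation from the TON and HOPS equations removes the quadratic terms:
-196.8 x − 372.2 y = -73461.80
-24.8 x − 387.0 y = -59693.69
Solving the 2×2 system: x ≈ 92.8, y ≈ 148.3 km.

(92.8, 148.3)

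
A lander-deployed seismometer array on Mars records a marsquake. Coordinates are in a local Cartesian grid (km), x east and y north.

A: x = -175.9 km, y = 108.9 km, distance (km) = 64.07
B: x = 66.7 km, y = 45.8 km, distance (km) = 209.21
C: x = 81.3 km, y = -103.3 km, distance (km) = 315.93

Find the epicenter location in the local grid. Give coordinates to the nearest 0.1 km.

Circle about each station: (x + 175.9)² + (y − 108.9)² = 64.07²; (x − 66.7)² + (y − 45.8)² = 209.21²; (x − 81.3)² + (y + 103.3)² = 315.93².
Subtracting the A equation from the B and C equations removes the quadratic terms:
485.2 x − 126.2 y = -75917.35
514.4 x − 424.4 y = -121226.24
Solving the 2×2 system: x ≈ -120.0, y ≈ 140.2 km.

x ≈ -120.0 km, y ≈ 140.2 km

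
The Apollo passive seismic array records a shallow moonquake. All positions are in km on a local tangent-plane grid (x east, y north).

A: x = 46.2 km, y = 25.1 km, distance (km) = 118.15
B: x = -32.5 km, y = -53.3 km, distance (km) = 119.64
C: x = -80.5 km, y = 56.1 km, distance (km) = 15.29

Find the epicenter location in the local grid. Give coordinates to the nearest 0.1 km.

x ≈ -66.2 km, y ≈ 61.5 km

Circle about each station: (x − 46.2)² + (y − 25.1)² = 118.15²; (x + 32.5)² + (y + 53.3)² = 119.64²; (x + 80.5)² + (y − 56.1)² = 15.29².
Subtracting the A equation from the B and C equations removes the quadratic terms:
-157.4 x − 156.8 y = 778.38
-253.4 x + 62.0 y = 20588.65
Solving the 2×2 system: x ≈ -66.2, y ≈ 61.5 km.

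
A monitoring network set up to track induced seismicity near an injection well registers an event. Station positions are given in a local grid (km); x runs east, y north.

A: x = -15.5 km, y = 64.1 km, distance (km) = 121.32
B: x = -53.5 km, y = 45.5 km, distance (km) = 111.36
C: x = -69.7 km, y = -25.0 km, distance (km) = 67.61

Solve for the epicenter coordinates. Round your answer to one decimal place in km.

Circle about each station: (x + 15.5)² + (y − 64.1)² = 121.32²; (x + 53.5)² + (y − 45.5)² = 111.36²; (x + 69.7)² + (y + 25.0)² = 67.61².
Subtracting the A equation from the B and C equations removes the quadratic terms:
-76.0 x − 37.2 y = 2900.93
-108.4 x − 178.2 y = 11281.46
Solving the 2×2 system: x ≈ -10.2, y ≈ -57.1 km.
Check against A (with the unrounded x, y): √((x + 15.5)²+(y − 64.1)²) = 121.30 ≈ 121.32 km. ✓

x ≈ -10.2 km, y ≈ -57.1 km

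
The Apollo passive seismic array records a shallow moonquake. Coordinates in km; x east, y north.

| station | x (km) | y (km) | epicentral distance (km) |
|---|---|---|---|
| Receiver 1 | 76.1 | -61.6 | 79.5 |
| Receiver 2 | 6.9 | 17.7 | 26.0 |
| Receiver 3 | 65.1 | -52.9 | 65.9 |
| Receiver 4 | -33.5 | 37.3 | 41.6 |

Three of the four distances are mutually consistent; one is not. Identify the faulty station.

Receiver 4

Solve using three stations at a time. Using Receiver 1, Receiver 2, Receiver 3 (subtract circle equations pairwise → linear system) gives (x, y) ≈ (26.3, 0.4).
Distances from that point to each station vs reported:
  Receiver 1: calculated 79.5 vs reported 79.5 → residual 0.0 km
  Receiver 2: calculated 26.0 vs reported 26.0 → residual 0.0 km
  Receiver 3: calculated 65.9 vs reported 65.9 → residual 0.0 km
  Receiver 4: calculated 70.3 vs reported 41.6 → residual 28.7 km
Receiver 1, Receiver 2, Receiver 3 are mutually consistent (residuals ≈ 0); Receiver 4 is off by 28.7 km.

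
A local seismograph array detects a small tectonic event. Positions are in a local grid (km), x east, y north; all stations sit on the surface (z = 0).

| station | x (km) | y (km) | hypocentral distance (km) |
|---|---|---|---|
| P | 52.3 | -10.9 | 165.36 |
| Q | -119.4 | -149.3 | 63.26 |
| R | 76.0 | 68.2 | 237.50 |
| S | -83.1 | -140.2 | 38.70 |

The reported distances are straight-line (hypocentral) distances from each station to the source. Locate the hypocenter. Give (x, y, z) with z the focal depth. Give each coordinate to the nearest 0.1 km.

Each station gives a sphere (x−x_i)² + (y−y_i)² + z² = d_i² (stations at z=0).
Subtracting the P sphere from Q and R: z² cancels, leaving linear equations in x and y:
-343.4 x − 276.8 y = 57034.85
47.4 x + 158.2 y = -21489.18
Solving: x ≈ -74.619, y ≈ -113.478 km (keep extra digits for the depth step; rounded: -74.6, -113.5).
Then from the P sphere: z² = 165.36² − (x − 52.3)² − (y + 10.9)² with x = -74.619, y = -113.478, so z ≈ 26.707 ≈ 26.7 km.
Check against S (with the unrounded solution): distance 38.72 ≈ 38.70 km. ✓

x ≈ -74.6 km, y ≈ -113.5 km, depth ≈ 26.7 km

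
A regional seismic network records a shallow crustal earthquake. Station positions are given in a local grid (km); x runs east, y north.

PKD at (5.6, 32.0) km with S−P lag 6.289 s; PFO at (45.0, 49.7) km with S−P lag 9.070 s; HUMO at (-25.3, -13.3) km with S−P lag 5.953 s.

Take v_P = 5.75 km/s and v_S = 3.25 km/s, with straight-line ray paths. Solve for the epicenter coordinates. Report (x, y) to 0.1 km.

x ≈ 19.2 km, y ≈ -13.0 km

Distance from S−P lag: d = Δt · v_P v_S / (v_P − v_S) = Δt · (5.75·3.25)/(5.75−3.25) ≈ 7.4750·Δt.
So d_PKD = 47.01, d_PFO = 67.80, d_HUMO = 44.50 km.
Circle about each station: (x − 5.6)² + (y − 32.0)² = 47.01²; (x − 45.0)² + (y − 49.7)² = 67.80²; (x + 25.3)² + (y + 13.3)² = 44.50².
Subtracting the PKD equation from the PFO and HUMO equations removes the quadratic terms:
78.8 x + 35.4 y = 1052.83
-61.8 x − 90.6 y = -8.69
Solving the 2×2 system: x ≈ 19.2, y ≈ -13.0 km.
Check against PKD (with the unrounded x, y): √((x − 5.6)²+(y − 32.0)²) = 47.01 ≈ 47.01 km. ✓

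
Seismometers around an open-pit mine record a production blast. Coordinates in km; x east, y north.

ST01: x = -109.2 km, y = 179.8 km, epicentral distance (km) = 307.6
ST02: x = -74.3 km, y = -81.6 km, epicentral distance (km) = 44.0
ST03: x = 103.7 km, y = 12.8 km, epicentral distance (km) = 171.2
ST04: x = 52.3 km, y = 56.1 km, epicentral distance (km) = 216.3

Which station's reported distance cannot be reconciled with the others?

ST03

Solve using three stations at a time. Using ST01, ST02, ST04 (subtract circle equations pairwise → linear system) gives (x, y) ≈ (-66.3, -124.8).
Distances from that point to each station vs reported:
  ST01: calculated 307.6 vs reported 307.6 → residual 0.0 km
  ST02: calculated 43.9 vs reported 44.0 → residual 0.1 km
  ST03: calculated 218.7 vs reported 171.2 → residual 47.5 km
  ST04: calculated 216.3 vs reported 216.3 → residual 0.0 km
ST01, ST02, ST04 are mutually consistent (residuals ≈ 0); ST03 is off by 47.5 km.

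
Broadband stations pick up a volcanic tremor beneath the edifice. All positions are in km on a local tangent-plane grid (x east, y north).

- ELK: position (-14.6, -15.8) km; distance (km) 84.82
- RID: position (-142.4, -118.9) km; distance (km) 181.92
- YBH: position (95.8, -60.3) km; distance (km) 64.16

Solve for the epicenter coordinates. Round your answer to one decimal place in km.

x ≈ 36.1 km, y ≈ -83.8 km

Circle about each station: (x + 14.6)² + (y + 15.8)² = 84.82²; (x + 142.4)² + (y + 118.9)² = 181.92²; (x − 95.8)² + (y + 60.3)² = 64.16².
Subtracting pairs of circle equations eliminates x²+y² and gives linear equations (the radical axes):
-255.6 x − 206.2 y = 8051.72
220.8 x − 89.0 y = 15428.86
Solving the 2×2 system: x ≈ 36.1, y ≈ -83.8 km.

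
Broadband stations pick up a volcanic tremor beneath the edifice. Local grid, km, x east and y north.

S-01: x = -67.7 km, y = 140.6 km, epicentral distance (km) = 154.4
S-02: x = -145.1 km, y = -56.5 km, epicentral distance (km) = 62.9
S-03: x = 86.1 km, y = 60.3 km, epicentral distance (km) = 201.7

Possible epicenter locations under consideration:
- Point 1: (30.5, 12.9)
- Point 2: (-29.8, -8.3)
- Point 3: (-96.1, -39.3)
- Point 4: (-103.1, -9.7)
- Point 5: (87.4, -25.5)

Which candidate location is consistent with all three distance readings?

Point 4

For each candidate, compare |candidate − station| to the reported distance:
Point 1: residuals S-01 6.7, S-02 125.9, S-03 128.6 → max 128.6 km
Point 2: residuals S-01 0.8, S-02 62.1, S-03 67.0 → max 67.0 km
Point 3: residuals S-01 27.7, S-02 11.0, S-03 5.9 → max 27.7 km
Point 4: residuals S-01 0.0, S-02 0.0, S-03 0.0 → max 0.0 km
Point 5: residuals S-01 72.9, S-02 171.7, S-03 115.9 → max 171.7 km
Only Point 4 has all residuals ≈ 0.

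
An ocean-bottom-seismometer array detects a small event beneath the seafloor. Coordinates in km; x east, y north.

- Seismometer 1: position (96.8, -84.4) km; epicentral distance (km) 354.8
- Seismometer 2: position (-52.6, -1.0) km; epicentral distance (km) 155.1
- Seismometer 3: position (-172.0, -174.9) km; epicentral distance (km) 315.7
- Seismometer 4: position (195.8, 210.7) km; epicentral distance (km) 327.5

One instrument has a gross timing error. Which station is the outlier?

Solve using three stations at a time. Using Seismometer 2, Seismometer 3, Seismometer 4 (subtract circle equations pairwise → linear system) gives (x, y) ≈ (-123.2, 137.0).
Distances from that point to each station vs reported:
  Seismometer 1: calculated 312.1 vs reported 354.8 → residual 42.7 km
  Seismometer 2: calculated 155.0 vs reported 155.1 → residual 0.1 km
  Seismometer 3: calculated 315.6 vs reported 315.7 → residual 0.1 km
  Seismometer 4: calculated 327.4 vs reported 327.5 → residual 0.1 km
Seismometer 2, Seismometer 3, Seismometer 4 are mutually consistent (residuals ≈ 0); Seismometer 1 is off by 42.7 km.

Seismometer 1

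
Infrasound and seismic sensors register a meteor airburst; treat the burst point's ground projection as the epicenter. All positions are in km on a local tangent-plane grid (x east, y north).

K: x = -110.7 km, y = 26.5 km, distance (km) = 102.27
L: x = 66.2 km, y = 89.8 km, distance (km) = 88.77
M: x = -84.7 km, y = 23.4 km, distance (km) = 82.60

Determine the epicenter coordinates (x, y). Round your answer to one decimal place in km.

Circle about each station: (x + 110.7)² + (y − 26.5)² = 102.27²; (x − 66.2)² + (y − 89.8)² = 88.77²; (x + 84.7)² + (y − 23.4)² = 82.60².
Subtracting the K equation from the L and M equations removes the quadratic terms:
353.8 x + 126.6 y = 2068.78
52.0 x − 6.2 y = -1598.70
Solving the 2×2 system: x ≈ -21.6, y ≈ 76.7 km.

-21.6 km east, 76.7 km north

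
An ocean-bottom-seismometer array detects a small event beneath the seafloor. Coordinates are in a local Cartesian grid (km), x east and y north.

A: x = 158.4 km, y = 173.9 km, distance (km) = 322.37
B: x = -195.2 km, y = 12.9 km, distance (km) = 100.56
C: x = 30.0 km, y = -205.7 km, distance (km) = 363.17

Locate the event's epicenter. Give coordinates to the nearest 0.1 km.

-156.7 km east, 105.8 km north

Circle about each station: (x − 158.4)² + (y − 173.9)² = 322.37²; (x + 195.2)² + (y − 12.9)² = 100.56²; (x − 30.0)² + (y + 205.7)² = 363.17².
Subtracting pairs of circle equations eliminates x²+y² and gives linear equations (the radical axes):
-707.2 x − 322.0 y = 76747.78
-256.8 x − 759.2 y = -40089.31
Solving the 2×2 system: x ≈ -156.7, y ≈ 105.8 km.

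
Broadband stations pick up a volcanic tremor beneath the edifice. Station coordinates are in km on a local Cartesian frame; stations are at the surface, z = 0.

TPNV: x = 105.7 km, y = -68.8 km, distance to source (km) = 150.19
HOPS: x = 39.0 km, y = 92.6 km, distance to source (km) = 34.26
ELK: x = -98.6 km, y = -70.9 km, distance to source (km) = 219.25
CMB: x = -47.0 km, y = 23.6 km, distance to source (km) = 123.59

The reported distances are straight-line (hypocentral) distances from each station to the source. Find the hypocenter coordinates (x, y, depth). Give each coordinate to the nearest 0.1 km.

Each station gives a sphere (x−x_i)² + (y−y_i)² + z² = d_i² (stations at z=0).
Subtracting the TPNV sphere from HOPS and ELK: z² cancels, leaving linear equations in x and y:
-133.4 x + 322.8 y = 15573.12
-408.6 x − 4.2 y = -26670.69
Solving: x ≈ 64.503, y ≈ 74.900 km (keep extra digits for the depth step; rounded: 64.5, 74.9).
Then from the TPNV sphere: z² = 150.19² − (x − 105.7)² − (y + 68.8)² with x = 64.503, y = 74.900, so z ≈ 14.497 ≈ 14.5 km.
Check against CMB (with the unrounded solution): distance 123.59 ≈ 123.59 km. ✓

(64.5, 74.9, 14.5)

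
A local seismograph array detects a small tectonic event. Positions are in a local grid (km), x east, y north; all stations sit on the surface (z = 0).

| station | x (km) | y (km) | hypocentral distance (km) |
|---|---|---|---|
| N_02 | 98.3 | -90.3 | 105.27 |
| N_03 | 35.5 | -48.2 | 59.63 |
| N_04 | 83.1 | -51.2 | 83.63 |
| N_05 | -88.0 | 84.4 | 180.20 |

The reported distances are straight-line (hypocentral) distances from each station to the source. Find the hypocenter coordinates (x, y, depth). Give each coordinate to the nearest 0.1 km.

x ≈ 23.5 km, y ≈ -44.6 km, depth ≈ 58.3 km

Each station gives a sphere (x−x_i)² + (y−y_i)² + z² = d_i² (stations at z=0).
Subtracting the N_02 sphere from N_03 and N_04: z² cancels, leaving linear equations in x and y:
-125.6 x + 84.2 y = -6707.45
-30.4 x + 78.2 y = -4202.13
Solving: x ≈ 23.506, y ≈ -44.598 km (keep extra digits for the depth step; rounded: 23.5, -44.6).
Then from the N_02 sphere: z² = 105.27² − (x − 98.3)² − (y + 90.3)² with x = 23.506, y = -44.598, so z ≈ 58.301 ≈ 58.3 km.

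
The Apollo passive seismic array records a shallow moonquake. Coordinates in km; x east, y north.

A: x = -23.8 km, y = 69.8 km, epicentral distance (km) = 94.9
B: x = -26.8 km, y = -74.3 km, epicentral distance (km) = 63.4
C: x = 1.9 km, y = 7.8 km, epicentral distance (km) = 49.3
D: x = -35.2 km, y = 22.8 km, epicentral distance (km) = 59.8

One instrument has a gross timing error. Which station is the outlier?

Solve using three stations at a time. Using A, B, D (subtract circle equations pairwise → linear system) gives (x, y) ≈ (6.6, -20.2).
Distances from that point to each station vs reported:
  A: calculated 95.0 vs reported 94.9 → residual 0.1 km
  B: calculated 63.6 vs reported 63.4 → residual 0.2 km
  C: calculated 28.4 vs reported 49.3 → residual 20.9 km
  D: calculated 60.0 vs reported 59.8 → residual 0.2 km
A, B, D are mutually consistent (residuals ≈ 0); C is off by 20.9 km.

C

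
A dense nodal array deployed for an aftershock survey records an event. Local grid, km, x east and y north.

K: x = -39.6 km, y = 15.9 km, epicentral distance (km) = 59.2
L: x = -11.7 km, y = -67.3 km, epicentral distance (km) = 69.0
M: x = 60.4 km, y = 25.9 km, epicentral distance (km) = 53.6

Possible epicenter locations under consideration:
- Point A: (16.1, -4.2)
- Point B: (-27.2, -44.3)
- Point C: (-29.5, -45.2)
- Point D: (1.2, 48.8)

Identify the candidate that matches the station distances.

For each candidate, compare |candidate − station| to the reported distance:
Point A: residuals K 0.0, L 0.0, M 0.0 → max 0.0 km
Point B: residuals K 2.3, L 41.3, M 58.7 → max 58.7 km
Point C: residuals K 2.7, L 40.6, M 61.0 → max 61.0 km
Point D: residuals K 6.8, L 47.8, M 9.9 → max 47.8 km
Only Point A has all residuals ≈ 0.

Point A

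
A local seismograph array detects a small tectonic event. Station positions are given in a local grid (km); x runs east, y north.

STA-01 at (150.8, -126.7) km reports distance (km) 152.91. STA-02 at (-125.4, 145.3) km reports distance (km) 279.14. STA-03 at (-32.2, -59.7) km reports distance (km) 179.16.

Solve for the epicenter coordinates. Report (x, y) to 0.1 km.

Circle about each station: (x − 150.8)² + (y + 126.7)² = 152.91²; (x + 125.4)² + (y − 145.3)² = 279.14²; (x + 32.2)² + (y + 59.7)² = 179.16².
Subtracting the STA-01 equation from the STA-02 and STA-03 equations removes the quadratic terms:
-552.4 x + 544.0 y = -56493.95
-366.0 x + 134.0 y = -42909.44
Solving the 2×2 system: x ≈ 126.1, y ≈ 24.2 km.
Check against STA-01 (with the unrounded x, y): √((x − 150.8)²+(y + 126.7)²) = 152.90 ≈ 152.91 km. ✓

126.1 km east, 24.2 km north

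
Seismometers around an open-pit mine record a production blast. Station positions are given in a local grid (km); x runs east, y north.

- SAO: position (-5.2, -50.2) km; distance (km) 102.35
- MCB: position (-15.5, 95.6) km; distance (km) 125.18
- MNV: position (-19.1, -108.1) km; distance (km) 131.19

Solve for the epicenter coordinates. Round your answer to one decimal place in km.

x ≈ -95.0 km, y ≈ -1.1 km

Circle about each station: (x + 5.2)² + (y + 50.2)² = 102.35²; (x + 15.5)² + (y − 95.6)² = 125.18²; (x + 19.1)² + (y + 108.1)² = 131.19².
Subtracting pairs of circle equations eliminates x²+y² and gives linear equations (the radical axes):
-20.6 x + 291.6 y = 1638.02
-27.8 x − 115.8 y = 2768.05
Solving the 2×2 system: x ≈ -95.0, y ≈ -1.1 km.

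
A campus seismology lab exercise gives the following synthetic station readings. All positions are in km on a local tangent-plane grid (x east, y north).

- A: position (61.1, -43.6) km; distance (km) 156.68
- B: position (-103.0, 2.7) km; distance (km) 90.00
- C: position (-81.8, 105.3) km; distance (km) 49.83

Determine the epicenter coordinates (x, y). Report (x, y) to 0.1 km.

x ≈ -45.1 km, y ≈ 71.6 km

Circle about each station: (x − 61.1)² + (y + 43.6)² = 156.68²; (x + 103.0)² + (y − 2.7)² = 90.00²; (x + 81.8)² + (y − 105.3)² = 49.83².
Subtracting the A equation from the B and C equations removes the quadratic terms:
-328.2 x + 92.6 y = 21430.74
-285.8 x + 297.8 y = 34210.75
Solving the 2×2 system: x ≈ -45.1, y ≈ 71.6 km.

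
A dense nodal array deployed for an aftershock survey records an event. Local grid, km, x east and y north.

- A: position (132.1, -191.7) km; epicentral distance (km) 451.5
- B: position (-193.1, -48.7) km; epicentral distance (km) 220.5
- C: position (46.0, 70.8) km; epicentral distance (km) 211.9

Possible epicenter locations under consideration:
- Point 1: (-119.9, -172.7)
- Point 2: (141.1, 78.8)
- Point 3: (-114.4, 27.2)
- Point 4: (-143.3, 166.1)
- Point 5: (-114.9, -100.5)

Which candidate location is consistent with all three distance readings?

For each candidate, compare |candidate − station| to the reported distance:
Point 1: residuals A 198.8, B 76.5, C 82.7 → max 198.8 km
Point 2: residuals A 180.9, B 137.2, C 116.5 → max 180.9 km
Point 3: residuals A 121.8, B 111.2, C 45.7 → max 121.8 km
Point 4: residuals A 0.0, B 0.0, C 0.0 → max 0.0 km
Point 5: residuals A 188.2, B 126.7, C 23.1 → max 188.2 km
Only Point 4 has all residuals ≈ 0.

Point 4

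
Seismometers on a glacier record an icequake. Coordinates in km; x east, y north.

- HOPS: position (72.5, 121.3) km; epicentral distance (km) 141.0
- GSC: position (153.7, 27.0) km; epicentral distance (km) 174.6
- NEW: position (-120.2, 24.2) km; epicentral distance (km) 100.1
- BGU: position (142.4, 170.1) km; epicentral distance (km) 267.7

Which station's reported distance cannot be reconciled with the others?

Solve using three stations at a time. Using HOPS, GSC, NEW (subtract circle equations pairwise → linear system) gives (x, y) ≈ (-20.5, 15.3).
Distances from that point to each station vs reported:
  HOPS: calculated 141.0 vs reported 141.0 → residual 0.0 km
  GSC: calculated 174.6 vs reported 174.6 → residual 0.0 km
  NEW: calculated 100.1 vs reported 100.1 → residual 0.0 km
  BGU: calculated 224.7 vs reported 267.7 → residual 43.0 km
HOPS, GSC, NEW are mutually consistent (residuals ≈ 0); BGU is off by 43.0 km.

BGU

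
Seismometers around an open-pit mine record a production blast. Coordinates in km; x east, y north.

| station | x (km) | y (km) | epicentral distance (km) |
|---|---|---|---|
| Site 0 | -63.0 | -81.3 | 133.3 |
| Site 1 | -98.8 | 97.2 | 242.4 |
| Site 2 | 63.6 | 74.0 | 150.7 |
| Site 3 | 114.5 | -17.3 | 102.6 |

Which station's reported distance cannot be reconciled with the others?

Site 3

Solve using three stations at a time. Using Site 0, Site 1, Site 2 (subtract circle equations pairwise → linear system) gives (x, y) ≈ (70.2, -76.6).
Distances from that point to each station vs reported:
  Site 0: calculated 133.3 vs reported 133.3 → residual 0.0 km
  Site 1: calculated 242.4 vs reported 242.4 → residual 0.0 km
  Site 2: calculated 150.7 vs reported 150.7 → residual 0.0 km
  Site 3: calculated 74.0 vs reported 102.6 → residual 28.6 km
Site 0, Site 1, Site 2 are mutually consistent (residuals ≈ 0); Site 3 is off by 28.6 km.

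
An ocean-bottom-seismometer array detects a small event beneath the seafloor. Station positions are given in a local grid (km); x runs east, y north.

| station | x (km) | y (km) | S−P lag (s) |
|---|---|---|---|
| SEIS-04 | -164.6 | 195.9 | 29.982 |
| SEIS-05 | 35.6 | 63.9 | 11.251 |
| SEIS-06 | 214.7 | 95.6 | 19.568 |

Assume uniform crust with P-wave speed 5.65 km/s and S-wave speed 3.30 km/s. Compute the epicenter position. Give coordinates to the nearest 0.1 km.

(68.2, 147.0)

Distance from S−P lag: d = Δt · v_P v_S / (v_P − v_S) = Δt · (5.65·3.30)/(5.65−3.30) ≈ 7.9340·Δt.
So d_SEIS-04 = 237.88, d_SEIS-05 = 89.27, d_SEIS-06 = 155.25 km.
Circle about each station: (x + 164.6)² + (y − 195.9)² = 237.88²; (x − 35.6)² + (y − 63.9)² = 89.27²; (x − 214.7)² + (y − 95.6)² = 155.25².
Subtracting pairs of circle equations eliminates x²+y² and gives linear equations (the radical axes):
400.4 x − 264.0 y = -11501.64
758.6 x − 200.6 y = 22249.81
Solving the 2×2 system: x ≈ 68.2, y ≈ 147.0 km.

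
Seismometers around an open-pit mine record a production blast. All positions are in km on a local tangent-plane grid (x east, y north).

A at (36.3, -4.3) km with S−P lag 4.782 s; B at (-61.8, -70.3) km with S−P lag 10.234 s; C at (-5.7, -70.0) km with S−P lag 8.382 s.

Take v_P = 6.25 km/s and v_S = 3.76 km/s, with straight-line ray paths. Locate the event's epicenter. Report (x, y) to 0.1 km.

x ≈ -6.8 km, y ≈ 9.1 km

Distance from S−P lag: d = Δt · v_P v_S / (v_P − v_S) = Δt · (6.25·3.76)/(6.25−3.76) ≈ 9.4378·Δt.
So d_A = 45.13, d_B = 96.59, d_C = 79.11 km.
Circle about each station: (x − 36.3)² + (y + 4.3)² = 45.13²; (x + 61.8)² + (y + 70.3)² = 96.59²; (x + 5.7)² + (y + 70.0)² = 79.11².
Subtracting the A equation from the B and C equations removes the quadratic terms:
-196.2 x − 132.0 y = 132.24
-84.0 x − 131.4 y = -625.37
Solving the 2×2 system: x ≈ -6.8, y ≈ 9.1 km.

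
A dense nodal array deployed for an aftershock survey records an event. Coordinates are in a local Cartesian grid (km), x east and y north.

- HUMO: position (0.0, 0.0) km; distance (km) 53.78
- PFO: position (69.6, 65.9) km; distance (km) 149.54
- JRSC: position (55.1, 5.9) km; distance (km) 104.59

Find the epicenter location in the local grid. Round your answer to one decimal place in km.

(-41.5, -34.2)

Circle about each station: x² + y² = 53.78²; (x − 69.6)² + (y − 65.9)² = 149.54²; (x − 55.1)² + (y − 5.9)² = 104.59².
Subtracting the HUMO equation from the PFO and JRSC equations removes the quadratic terms:
139.2 x + 131.8 y = -10282.95
110.2 x + 11.8 y = -4975.96
Solving the 2×2 system: x ≈ -41.5, y ≈ -34.2 km.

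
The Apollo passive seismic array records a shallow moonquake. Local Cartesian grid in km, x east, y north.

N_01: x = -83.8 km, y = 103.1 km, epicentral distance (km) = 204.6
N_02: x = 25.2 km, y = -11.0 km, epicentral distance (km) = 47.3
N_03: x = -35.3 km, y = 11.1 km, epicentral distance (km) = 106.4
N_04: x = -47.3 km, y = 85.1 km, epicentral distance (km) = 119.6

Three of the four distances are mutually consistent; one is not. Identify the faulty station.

N_04

Solve using three stations at a time. Using N_01, N_02, N_03 (subtract circle equations pairwise → linear system) gives (x, y) ≈ (51.6, -50.3).
Distances from that point to each station vs reported:
  N_01: calculated 204.6 vs reported 204.6 → residual 0.0 km
  N_02: calculated 47.3 vs reported 47.3 → residual 0.0 km
  N_03: calculated 106.4 vs reported 106.4 → residual 0.0 km
  N_04: calculated 167.7 vs reported 119.6 → residual 48.1 km
N_01, N_02, N_03 are mutually consistent (residuals ≈ 0); N_04 is off by 48.1 km.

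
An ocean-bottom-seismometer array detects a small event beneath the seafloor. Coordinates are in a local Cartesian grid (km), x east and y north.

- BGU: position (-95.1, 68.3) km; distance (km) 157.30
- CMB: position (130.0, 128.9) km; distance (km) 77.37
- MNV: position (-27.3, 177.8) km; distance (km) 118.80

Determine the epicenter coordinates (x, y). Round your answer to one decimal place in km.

59.6 km east, 96.8 km north

Circle about each station: (x + 95.1)² + (y − 68.3)² = 157.30²; (x − 130.0)² + (y − 128.9)² = 77.37²; (x + 27.3)² + (y − 177.8)² = 118.80².
Subtracting pairs of circle equations eliminates x²+y² and gives linear equations (the radical axes):
450.2 x + 121.2 y = 38563.48
135.6 x + 219.0 y = 29279.08
Solving the 2×2 system: x ≈ 59.6, y ≈ 96.8 km.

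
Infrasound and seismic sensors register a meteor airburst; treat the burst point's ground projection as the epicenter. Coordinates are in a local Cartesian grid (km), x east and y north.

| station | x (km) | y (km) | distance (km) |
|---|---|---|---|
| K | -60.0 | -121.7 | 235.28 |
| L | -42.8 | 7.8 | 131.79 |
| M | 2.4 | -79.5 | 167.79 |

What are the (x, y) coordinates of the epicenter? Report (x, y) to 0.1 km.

Circle about each station: (x + 60.0)² + (y + 121.7)² = 235.28²; (x + 42.8)² + (y − 7.8)² = 131.79²; (x − 2.4)² + (y + 79.5)² = 167.79².
Subtracting the K equation from the L and M equations removes the quadratic terms:
34.4 x + 259.0 y = 21469.86
124.8 x + 84.4 y = 15118.31
Solving the 2×2 system: x ≈ 71.5, y ≈ 73.4 km.

x ≈ 71.5 km, y ≈ 73.4 km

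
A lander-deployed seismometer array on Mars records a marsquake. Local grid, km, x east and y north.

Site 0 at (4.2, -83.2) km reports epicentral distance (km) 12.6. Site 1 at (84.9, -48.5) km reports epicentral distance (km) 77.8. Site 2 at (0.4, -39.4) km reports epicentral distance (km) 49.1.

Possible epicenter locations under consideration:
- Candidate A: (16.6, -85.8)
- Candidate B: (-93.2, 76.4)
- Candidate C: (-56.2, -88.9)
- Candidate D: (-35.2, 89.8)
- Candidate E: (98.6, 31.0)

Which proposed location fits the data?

For each candidate, compare |candidate − station| to the reported distance:
Candidate A: residuals Site 0 0.1, Site 1 0.0, Site 2 0.0 → max 0.1 km
Candidate B: residuals Site 0 174.4, Site 1 139.7, Site 2 99.8 → max 174.4 km
Candidate C: residuals Site 0 48.1, Site 1 69.0, Site 2 26.1 → max 69.0 km
Candidate D: residuals Site 0 164.8, Site 1 105.4, Site 2 84.9 → max 164.8 km
Candidate E: residuals Site 0 135.6, Site 1 2.9, Site 2 71.7 → max 135.6 km
Only Candidate A has all residuals ≈ 0.

Candidate A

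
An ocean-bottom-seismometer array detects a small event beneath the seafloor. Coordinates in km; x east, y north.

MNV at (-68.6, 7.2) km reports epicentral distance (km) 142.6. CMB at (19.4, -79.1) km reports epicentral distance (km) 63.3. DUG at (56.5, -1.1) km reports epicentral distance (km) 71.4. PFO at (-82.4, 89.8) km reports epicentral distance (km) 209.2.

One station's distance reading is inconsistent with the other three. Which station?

Solve using three stations at a time. Using MNV, DUG, PFO (subtract circle equations pairwise → linear system) gives (x, y) ≈ (49.8, -72.4).
Distances from that point to each station vs reported:
  MNV: calculated 142.7 vs reported 142.6 → residual 0.1 km
  CMB: calculated 31.2 vs reported 63.3 → residual 32.1 km
  DUG: calculated 71.6 vs reported 71.4 → residual 0.2 km
  PFO: calculated 209.3 vs reported 209.2 → residual 0.1 km
MNV, DUG, PFO are mutually consistent (residuals ≈ 0); CMB is off by 32.1 km.

CMB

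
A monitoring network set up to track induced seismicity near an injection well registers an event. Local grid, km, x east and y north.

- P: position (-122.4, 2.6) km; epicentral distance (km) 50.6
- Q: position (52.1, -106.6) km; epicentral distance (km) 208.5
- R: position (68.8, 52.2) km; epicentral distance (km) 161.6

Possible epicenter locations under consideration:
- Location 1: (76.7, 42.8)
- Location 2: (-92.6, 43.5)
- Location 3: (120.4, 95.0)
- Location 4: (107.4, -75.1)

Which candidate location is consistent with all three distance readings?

For each candidate, compare |candidate − station| to the reported distance:
Location 1: residuals P 152.5, Q 57.1, R 149.3 → max 152.5 km
Location 2: residuals P 0.0, Q 0.0, R 0.0 → max 0.0 km
Location 3: residuals P 209.2, Q 4.4, R 94.6 → max 209.2 km
Location 4: residuals P 192.0, Q 144.9, R 28.6 → max 192.0 km
Only Location 2 has all residuals ≈ 0.

Location 2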